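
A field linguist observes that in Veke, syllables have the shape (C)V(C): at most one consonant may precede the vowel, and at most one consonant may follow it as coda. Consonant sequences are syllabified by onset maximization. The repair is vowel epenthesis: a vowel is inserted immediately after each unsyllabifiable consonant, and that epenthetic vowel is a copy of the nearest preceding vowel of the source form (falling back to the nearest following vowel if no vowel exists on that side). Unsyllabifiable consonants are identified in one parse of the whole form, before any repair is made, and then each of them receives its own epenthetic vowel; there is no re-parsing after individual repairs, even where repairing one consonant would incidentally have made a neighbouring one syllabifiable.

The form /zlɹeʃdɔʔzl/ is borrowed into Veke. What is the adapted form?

The consonants /z/, /l/, /z/, /l/ cannot be parsed into a legal (C)V(C) syllable (at most one coda consonant is licensed; onsets are limited to one consonant).
Each unlicensed consonant becomes the onset of a new syllable: /z/ → /ze/, /l/ → /le/, /z/ → /zɔ/, /l/ → /lɔ/.

zeleɹeʃdɔʔzɔlɔ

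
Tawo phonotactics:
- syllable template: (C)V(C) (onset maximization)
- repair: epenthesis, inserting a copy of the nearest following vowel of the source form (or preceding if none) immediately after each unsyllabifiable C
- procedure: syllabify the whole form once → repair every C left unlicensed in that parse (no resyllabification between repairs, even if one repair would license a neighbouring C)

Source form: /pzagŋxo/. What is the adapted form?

The consonants /p/, /ŋ/ cannot be parsed into a legal (C)V(C) syllable (at most one coda consonant is licensed; onsets are limited to one consonant).
Epenthesis after each stranded consonant: /p/ → /pa/, /ŋ/ → /ŋo/.

pazagŋoxo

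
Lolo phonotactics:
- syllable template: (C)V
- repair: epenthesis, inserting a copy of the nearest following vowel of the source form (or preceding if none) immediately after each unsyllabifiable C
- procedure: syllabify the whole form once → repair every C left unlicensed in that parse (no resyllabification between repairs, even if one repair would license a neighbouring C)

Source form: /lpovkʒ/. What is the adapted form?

The consonants /l/, /v/, /k/, /ʒ/ cannot be parsed into a legal (C)V syllable (no codas are permitted; onsets are limited to one consonant).
Each unlicensed consonant becomes the onset of a new syllable: /l/ → /lo/, /v/ → /vo/, /k/ → /ko/, /ʒ/ → /ʒo/.

lopovokoʒo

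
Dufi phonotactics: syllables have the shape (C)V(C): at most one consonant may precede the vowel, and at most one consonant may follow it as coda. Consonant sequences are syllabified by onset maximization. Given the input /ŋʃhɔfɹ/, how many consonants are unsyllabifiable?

The consonants /ŋ/, /ʃ/, /ɹ/ cannot be parsed into a legal (C)V(C) syllable (at most one coda consonant is licensed; onsets are limited to one consonant).

3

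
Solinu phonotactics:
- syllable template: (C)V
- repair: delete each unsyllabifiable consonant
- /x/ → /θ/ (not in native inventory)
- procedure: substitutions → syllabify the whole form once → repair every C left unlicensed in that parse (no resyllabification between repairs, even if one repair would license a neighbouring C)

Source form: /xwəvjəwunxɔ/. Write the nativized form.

wəjəwuθɔ

Substitution: /x/ → /θ/, giving /θwəvjəwunθɔ/.
Syllabifying with onset maximization leaves /θ/, /v/, /n/ stranded (no codas are permitted; onsets are limited to one consonant).
Deletion applies to /θ/, /v/, /n/.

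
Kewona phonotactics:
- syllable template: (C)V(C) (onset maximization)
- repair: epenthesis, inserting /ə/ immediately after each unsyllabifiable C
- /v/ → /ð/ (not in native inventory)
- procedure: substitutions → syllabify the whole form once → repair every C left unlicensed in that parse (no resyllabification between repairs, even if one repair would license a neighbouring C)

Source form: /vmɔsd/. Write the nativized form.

ðəmɔsdə

Substitution: /v/ → /ð/, giving /ðmɔsd/.
The consonants /ð/, /d/ cannot be parsed into a legal (C)V(C) syllable (at most one coda consonant is licensed; onsets are limited to one consonant).
Each unlicensed consonant becomes the onset of a new syllable: /ð/ → /ðə/, /d/ → /də/.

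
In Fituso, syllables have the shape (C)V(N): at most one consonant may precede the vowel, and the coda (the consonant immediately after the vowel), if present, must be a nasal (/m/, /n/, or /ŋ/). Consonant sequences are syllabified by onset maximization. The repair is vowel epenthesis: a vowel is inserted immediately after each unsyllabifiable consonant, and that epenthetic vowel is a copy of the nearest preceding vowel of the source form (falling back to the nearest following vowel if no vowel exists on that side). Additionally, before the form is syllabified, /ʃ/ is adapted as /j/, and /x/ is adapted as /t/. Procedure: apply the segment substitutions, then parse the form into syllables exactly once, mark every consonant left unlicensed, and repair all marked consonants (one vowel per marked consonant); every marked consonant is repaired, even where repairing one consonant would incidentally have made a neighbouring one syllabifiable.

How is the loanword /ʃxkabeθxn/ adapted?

jatakabeθetene

Substitution: /ʃ/ → /j/, /x/ → /t/, giving /jtkabeθtn/.
Syllabifying with onset maximization leaves /j/, /t/, /θ/, /t/, /n/ stranded (only a nasal (/m/, /n/, or /ŋ/) is licensed in coda position; onsets are limited to one consonant).
Each unlicensed consonant becomes the onset of a new syllable: /j/ → /ja/, /t/ → /ta/, /θ/ → /θe/, /t/ → /te/, /n/ → /ne/.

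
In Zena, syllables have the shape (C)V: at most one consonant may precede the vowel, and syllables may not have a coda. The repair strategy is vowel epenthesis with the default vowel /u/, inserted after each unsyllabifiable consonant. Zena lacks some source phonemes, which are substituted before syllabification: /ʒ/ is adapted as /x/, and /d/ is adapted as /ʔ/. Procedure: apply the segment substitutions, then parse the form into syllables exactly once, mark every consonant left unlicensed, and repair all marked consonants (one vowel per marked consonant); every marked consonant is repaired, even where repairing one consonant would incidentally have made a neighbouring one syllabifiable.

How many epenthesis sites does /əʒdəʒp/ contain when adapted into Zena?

After substitution the input is /əxʔəxp/.
The unsyllabifiable consonants are /x/, /x/, /p/; each receives one epenthetic vowel.

3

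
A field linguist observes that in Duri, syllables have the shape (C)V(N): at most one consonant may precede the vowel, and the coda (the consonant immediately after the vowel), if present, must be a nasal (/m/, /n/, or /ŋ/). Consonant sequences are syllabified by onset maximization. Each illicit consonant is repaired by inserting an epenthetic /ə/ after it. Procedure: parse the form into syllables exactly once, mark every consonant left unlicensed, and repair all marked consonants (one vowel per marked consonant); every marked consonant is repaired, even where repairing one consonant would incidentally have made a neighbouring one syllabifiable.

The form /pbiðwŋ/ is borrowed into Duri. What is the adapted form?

pəbiðəwəŋə

The consonants /p/, /ð/, /w/, /ŋ/ cannot be parsed into a legal (C)V(N) syllable (only a nasal (/m/, /n/, or /ŋ/) is licensed in coda position; onsets are limited to one consonant).
Each unlicensed consonant becomes the onset of a new syllable: /p/ → /pə/, /ð/ → /ðə/, /w/ → /wə/, /ŋ/ → /ŋə/.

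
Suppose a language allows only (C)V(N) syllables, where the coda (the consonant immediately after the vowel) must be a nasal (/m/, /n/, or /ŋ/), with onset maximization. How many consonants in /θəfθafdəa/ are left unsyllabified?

2

The consonants /f/, /f/ cannot be parsed into a legal (C)V(N) syllable (only a nasal (/m/, /n/, or /ŋ/) is licensed in coda position; onsets are limited to one consonant).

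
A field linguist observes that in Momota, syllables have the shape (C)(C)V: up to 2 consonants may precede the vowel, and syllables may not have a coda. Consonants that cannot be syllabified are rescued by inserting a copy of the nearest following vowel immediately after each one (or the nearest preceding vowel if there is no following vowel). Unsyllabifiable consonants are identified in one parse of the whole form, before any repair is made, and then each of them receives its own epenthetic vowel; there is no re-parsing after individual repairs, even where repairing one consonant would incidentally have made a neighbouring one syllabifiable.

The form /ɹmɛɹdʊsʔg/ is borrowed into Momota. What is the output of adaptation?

ɹmɛɹdʊsʊʔʊgʊ

Syllabifying with onset maximization leaves /s/, /ʔ/, /g/ stranded (no codas are permitted; onsets may contain at most 2 consonants).
Each unlicensed consonant becomes the onset of a new syllable: /s/ → /sʊ/, /ʔ/ → /ʔʊ/, /g/ → /gʊ/.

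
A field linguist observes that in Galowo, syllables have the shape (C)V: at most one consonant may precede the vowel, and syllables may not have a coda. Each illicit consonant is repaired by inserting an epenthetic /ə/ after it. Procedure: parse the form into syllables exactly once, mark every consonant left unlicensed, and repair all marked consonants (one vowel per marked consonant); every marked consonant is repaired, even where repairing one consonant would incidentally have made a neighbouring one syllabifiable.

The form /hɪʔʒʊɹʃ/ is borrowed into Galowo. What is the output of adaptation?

hɪʔəʒʊɹəʃə

Syllabifying with onset maximization leaves /ʔ/, /ɹ/, /ʃ/ stranded (no codas are permitted; onsets are limited to one consonant).
Epenthesis after each stranded consonant: /ʔ/ → /ʔə/, /ɹ/ → /ɹə/, /ʃ/ → /ʃə/.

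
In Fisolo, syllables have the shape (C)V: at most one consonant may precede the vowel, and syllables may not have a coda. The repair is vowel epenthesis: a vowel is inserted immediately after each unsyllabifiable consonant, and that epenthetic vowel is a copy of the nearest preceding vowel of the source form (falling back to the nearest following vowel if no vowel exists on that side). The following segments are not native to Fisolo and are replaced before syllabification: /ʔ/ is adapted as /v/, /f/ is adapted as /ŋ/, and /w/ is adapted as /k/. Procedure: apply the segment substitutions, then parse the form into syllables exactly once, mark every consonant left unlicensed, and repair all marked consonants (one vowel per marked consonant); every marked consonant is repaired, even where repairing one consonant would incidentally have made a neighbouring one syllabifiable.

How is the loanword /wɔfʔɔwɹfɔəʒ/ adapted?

kɔŋɔvɔkɔɹɔŋɔəʒə

Substitution: /w/ → /k/, /f/ → /ŋ/, /ʔ/ → /v/, giving /kɔŋvɔkɹŋɔəʒ/.
Under (C)V, the unsyllabifiable consonants are /ŋ/, /k/, /ɹ/, /ʒ/ (no codas are permitted; onsets are limited to one consonant).
Inserting the epenthetic vowel yields /ŋ/ → /ŋɔ/, /k/ → /kɔ/, /ɹ/ → /ɹɔ/, /ʒ/ → /ʒə/.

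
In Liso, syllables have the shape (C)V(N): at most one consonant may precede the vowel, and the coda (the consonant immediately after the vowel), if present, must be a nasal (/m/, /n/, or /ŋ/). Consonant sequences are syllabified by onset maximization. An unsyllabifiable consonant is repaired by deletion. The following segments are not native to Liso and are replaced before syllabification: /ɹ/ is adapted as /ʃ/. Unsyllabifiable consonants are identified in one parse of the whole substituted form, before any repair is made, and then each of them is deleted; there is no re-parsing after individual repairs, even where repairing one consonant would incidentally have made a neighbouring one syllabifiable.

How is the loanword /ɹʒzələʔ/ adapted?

Substitution: /ɹ/ → /ʃ/, giving /ʃʒzələʔ/.
Syllabifying with onset maximization leaves /ʃ/, /ʒ/, /ʔ/ stranded (only a nasal (/m/, /n/, or /ŋ/) is licensed in coda position; onsets are limited to one consonant).
Deleting the stranded consonants removes /ʃ/, /ʒ/, /ʔ/.

zələ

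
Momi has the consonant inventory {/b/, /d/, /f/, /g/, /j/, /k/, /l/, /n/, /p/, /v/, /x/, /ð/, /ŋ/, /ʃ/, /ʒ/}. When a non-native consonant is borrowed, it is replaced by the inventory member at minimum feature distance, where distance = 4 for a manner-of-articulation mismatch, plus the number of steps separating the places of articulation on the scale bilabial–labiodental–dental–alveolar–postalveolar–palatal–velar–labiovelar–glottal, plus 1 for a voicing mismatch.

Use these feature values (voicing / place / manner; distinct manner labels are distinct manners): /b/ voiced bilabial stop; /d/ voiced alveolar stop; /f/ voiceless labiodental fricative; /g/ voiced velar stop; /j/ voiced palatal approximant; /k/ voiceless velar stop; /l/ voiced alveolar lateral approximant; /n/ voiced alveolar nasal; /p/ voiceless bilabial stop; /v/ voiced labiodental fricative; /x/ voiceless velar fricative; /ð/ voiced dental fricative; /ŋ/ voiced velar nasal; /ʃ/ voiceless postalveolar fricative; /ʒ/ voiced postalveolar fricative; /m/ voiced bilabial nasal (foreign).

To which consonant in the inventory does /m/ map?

n

/n/ is closest: same manner (nasal), place distance 3 (bilabial→alveolar), same voicing; total 3. Next closest is /b/ at distance 4.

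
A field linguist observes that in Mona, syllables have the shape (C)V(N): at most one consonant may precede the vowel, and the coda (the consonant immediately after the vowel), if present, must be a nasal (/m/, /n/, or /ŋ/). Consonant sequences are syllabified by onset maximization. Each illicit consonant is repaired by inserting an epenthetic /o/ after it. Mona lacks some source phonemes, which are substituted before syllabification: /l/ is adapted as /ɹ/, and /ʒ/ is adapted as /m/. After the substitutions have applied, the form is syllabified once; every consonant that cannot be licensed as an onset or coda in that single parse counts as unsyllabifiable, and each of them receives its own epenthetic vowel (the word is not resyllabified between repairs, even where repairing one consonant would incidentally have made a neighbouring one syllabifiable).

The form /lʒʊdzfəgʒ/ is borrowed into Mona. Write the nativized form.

ɹomʊdozofəgomo

Substitution: /l/ → /ɹ/, /ʒ/ → /m/, giving /ɹmʊdzfəgm/.
Under (C)V(N), the unsyllabifiable consonants are /ɹ/, /d/, /z/, /g/, /m/ (only a nasal (/m/, /n/, or /ŋ/) is licensed in coda position; onsets are limited to one consonant).
Inserting the epenthetic vowel yields /ɹ/ → /ɹo/, /d/ → /do/, /z/ → /zo/, /g/ → /go/, /m/ → /mo/.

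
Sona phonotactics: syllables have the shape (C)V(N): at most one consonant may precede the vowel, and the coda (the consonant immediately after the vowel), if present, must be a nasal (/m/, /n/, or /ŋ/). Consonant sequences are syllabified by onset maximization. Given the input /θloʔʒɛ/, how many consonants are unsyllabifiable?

2

Syllabifying with onset maximization leaves /θ/, /ʔ/ stranded (only a nasal (/m/, /n/, or /ŋ/) is licensed in coda position; onsets are limited to one consonant).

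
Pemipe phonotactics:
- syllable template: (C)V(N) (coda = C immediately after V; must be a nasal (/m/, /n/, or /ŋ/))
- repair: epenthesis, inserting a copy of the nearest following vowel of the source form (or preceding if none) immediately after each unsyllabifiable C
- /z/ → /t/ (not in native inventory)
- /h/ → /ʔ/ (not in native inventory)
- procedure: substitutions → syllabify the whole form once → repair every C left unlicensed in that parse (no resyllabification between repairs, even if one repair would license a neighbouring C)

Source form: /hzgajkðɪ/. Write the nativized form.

Substitution: /h/ → /ʔ/, /z/ → /t/, giving /ʔtgajkðɪ/.
Syllabifying with onset maximization leaves /ʔ/, /t/, /j/, /k/ stranded (only a nasal (/m/, /n/, or /ŋ/) is licensed in coda position; onsets are limited to one consonant).
Inserting the epenthetic vowel yields /ʔ/ → /ʔa/, /t/ → /ta/, /j/ → /jɪ/, /k/ → /kɪ/.

ʔatagajɪkɪðɪ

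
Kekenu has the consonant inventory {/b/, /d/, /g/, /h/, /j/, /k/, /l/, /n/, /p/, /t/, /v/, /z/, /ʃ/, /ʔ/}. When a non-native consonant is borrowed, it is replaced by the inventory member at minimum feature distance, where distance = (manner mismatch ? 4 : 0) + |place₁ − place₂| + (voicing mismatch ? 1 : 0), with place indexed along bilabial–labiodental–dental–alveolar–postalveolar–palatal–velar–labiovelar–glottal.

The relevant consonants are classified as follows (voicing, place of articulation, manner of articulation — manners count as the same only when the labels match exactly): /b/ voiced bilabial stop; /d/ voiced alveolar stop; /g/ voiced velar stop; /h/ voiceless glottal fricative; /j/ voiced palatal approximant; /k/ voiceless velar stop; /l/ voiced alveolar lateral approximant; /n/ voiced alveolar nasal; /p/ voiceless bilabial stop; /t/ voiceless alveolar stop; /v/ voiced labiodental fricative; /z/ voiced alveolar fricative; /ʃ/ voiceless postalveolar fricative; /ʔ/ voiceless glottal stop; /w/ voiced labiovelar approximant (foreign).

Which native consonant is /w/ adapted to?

/j/ is closest: same manner (approximant), place distance 2 (labiovelar→palatal), same voicing; total 2. Next closest is /g/ at distance 5.

j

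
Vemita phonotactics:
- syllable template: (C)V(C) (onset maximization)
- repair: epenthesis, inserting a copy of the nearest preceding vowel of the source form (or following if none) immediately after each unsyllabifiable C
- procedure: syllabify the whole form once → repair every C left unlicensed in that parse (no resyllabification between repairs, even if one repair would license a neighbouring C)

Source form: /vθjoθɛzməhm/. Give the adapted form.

voθojoθɛzməhmə

Under (C)V(C), the unsyllabifiable consonants are /v/, /θ/, /m/ (at most one coda consonant is licensed; onsets are limited to one consonant).
Each unlicensed consonant becomes the onset of a new syllable: /v/ → /vo/, /θ/ → /θo/, /m/ → /mə/.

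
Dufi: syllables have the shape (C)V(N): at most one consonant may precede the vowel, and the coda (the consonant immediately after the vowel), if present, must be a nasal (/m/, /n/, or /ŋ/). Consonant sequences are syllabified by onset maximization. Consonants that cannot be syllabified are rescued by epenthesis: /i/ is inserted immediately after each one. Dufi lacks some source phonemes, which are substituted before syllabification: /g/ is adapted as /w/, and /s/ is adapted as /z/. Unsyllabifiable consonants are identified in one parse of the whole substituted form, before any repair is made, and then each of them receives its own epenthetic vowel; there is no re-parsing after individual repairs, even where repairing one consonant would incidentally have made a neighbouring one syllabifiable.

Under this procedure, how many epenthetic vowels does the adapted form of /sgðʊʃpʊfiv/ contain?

After substitution the input is /zwðʊʃpʊfiv/.
The unsyllabifiable consonants are /z/, /w/, /ʃ/, /v/; each receives one epenthetic vowel.

4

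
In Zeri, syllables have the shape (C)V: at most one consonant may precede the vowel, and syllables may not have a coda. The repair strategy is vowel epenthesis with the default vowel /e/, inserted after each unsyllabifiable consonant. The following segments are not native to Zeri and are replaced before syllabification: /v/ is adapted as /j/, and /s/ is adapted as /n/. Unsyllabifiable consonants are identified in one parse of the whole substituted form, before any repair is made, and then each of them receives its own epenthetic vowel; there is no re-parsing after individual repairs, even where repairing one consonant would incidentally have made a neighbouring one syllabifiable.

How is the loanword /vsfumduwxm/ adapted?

Substitution: /v/ → /j/, /s/ → /n/, giving /jnfumduwxm/.
The consonants /j/, /n/, /m/, /w/, /x/, /m/ cannot be parsed into a legal (C)V syllable (no codas are permitted; onsets are limited to one consonant).
Inserting the epenthetic vowel yields /j/ → /je/, /n/ → /ne/, /m/ → /me/, /w/ → /we/, /x/ → /xe/, /m/ → /me/.

jenefumeduwexeme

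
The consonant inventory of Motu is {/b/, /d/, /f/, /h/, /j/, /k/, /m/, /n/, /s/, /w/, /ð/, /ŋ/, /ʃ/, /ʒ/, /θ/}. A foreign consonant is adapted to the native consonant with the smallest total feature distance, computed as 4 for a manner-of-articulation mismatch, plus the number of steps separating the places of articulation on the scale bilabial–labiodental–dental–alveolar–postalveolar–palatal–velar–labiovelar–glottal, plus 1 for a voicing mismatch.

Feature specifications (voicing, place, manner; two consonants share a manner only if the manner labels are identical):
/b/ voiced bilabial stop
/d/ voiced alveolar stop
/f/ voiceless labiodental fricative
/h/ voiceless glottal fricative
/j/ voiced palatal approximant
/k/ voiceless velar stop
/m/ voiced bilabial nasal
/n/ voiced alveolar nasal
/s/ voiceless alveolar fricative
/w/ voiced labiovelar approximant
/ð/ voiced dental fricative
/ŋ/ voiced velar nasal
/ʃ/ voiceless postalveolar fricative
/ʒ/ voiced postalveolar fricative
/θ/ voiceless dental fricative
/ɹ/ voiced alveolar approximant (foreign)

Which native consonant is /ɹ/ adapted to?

j

/j/ is closest: same manner (approximant), place distance 2 (alveolar→palatal), same voicing; total 2. Next closest is /d/ at distance 4.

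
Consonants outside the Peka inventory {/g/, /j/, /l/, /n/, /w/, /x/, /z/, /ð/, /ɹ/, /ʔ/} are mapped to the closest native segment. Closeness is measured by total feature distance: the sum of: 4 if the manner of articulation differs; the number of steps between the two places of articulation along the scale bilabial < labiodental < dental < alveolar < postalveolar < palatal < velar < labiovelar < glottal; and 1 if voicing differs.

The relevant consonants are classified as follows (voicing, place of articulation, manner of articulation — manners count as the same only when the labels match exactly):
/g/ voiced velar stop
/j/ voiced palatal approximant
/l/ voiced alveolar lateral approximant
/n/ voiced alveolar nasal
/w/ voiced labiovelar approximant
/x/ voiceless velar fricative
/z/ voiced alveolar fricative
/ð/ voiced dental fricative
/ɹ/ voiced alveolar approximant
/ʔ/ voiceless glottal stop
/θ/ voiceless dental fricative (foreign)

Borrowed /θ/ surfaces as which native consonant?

ð

/ð/ is closest: same manner (fricative), place distance 0 (dental→dental), voicing differs (+1); total 1. Next closest is /z/ at distance 2.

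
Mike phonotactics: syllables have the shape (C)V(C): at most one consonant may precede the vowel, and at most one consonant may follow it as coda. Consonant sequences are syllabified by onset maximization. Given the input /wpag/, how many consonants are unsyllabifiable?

The consonants /w/ cannot be parsed into a legal (C)V(C) syllable (at most one coda consonant is licensed; onsets are limited to one consonant).

1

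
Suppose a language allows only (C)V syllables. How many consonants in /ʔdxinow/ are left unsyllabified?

3

Syllabifying with onset maximization leaves /ʔ/, /d/, /w/ stranded (no codas are permitted; onsets are limited to one consonant).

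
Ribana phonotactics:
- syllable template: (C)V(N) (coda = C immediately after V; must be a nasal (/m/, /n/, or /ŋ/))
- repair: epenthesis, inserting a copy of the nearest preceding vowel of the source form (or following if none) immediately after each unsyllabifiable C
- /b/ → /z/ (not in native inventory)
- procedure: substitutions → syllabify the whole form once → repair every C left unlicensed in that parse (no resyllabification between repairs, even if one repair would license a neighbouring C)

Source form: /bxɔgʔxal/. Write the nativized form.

Substitution: /b/ → /z/, giving /zxɔgʔxal/.
Under (C)V(N), the unsyllabifiable consonants are /z/, /g/, /ʔ/, /l/ (only a nasal (/m/, /n/, or /ŋ/) is licensed in coda position; onsets are limited to one consonant).
Epenthesis after each stranded consonant: /z/ → /zɔ/, /g/ → /gɔ/, /ʔ/ → /ʔɔ/, /l/ → /la/.

zɔxɔgɔʔɔxala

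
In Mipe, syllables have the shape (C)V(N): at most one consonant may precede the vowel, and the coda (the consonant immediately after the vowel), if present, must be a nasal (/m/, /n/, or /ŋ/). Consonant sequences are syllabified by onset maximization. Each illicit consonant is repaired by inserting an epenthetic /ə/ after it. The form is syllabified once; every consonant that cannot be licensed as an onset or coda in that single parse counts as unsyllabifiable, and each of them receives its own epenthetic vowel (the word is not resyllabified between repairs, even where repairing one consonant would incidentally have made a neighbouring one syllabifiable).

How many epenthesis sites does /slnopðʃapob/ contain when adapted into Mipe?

5

The unsyllabifiable consonants are /s/, /l/, /p/, /ð/, /b/; each receives one epenthetic vowel.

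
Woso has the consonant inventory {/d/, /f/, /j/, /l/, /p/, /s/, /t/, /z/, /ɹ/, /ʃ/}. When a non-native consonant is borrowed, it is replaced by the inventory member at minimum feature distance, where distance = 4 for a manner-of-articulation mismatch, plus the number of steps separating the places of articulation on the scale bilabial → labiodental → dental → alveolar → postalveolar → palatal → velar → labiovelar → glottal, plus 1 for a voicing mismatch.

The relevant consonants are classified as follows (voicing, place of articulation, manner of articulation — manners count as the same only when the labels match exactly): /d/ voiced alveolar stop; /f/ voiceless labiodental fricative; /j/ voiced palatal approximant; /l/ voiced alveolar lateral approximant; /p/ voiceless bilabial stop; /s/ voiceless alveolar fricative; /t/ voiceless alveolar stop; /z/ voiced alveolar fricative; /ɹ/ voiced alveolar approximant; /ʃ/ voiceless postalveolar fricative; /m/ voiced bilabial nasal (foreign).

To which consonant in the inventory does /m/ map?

/p/ is closest: manner differs (nasal→stop, +4), place distance 0 (bilabial→bilabial), voicing differs (+1); total 5. Next closest is /f/ at distance 6.

p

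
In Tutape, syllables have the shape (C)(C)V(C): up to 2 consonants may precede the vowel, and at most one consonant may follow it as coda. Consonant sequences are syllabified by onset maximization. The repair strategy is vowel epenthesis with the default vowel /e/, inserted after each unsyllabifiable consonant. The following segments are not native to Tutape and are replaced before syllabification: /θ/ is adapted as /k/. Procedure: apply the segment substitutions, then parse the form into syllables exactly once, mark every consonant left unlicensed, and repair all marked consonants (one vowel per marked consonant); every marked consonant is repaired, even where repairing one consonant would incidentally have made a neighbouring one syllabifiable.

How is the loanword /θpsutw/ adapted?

Substitution: /θ/ → /k/, giving /kpsutw/.
Syllabifying with onset maximization leaves /k/, /w/ stranded (at most one coda consonant is licensed; onsets may contain at most 2 consonants).
Each unlicensed consonant becomes the onset of a new syllable: /k/ → /ke/, /w/ → /we/.

kepsutwe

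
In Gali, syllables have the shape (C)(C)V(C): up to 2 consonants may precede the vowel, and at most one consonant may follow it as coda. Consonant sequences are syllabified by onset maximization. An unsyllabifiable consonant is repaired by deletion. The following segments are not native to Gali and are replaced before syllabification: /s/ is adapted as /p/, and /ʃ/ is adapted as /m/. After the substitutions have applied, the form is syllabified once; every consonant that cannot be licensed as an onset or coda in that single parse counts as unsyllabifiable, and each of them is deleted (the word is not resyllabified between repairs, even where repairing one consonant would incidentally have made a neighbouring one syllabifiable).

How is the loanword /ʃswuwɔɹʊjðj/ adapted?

pwuwɔɹʊj

Substitution: /ʃ/ → /m/, /s/ → /p/, giving /mpwuwɔɹʊjðj/.
Syllabifying with onset maximization leaves /m/, /ð/, /j/ stranded (at most one coda consonant is licensed; onsets may contain at most 2 consonants).
Each unlicensed consonant is deleted: /m/, /ð/, /j/.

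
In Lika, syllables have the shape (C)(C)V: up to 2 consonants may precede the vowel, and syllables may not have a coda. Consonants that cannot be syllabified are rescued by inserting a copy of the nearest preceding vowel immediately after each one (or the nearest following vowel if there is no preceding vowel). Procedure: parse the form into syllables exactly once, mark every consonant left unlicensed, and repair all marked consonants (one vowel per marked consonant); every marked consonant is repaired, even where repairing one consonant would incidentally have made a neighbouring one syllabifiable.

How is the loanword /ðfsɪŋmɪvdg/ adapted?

Syllabifying with onset maximization leaves /ð/, /v/, /d/, /g/ stranded (no codas are permitted; onsets may contain at most 2 consonants).
Each unlicensed consonant becomes the onset of a new syllable: /ð/ → /ðɪ/, /v/ → /vɪ/, /d/ → /dɪ/, /g/ → /gɪ/.

ðɪfsɪŋmɪvɪdɪgɪ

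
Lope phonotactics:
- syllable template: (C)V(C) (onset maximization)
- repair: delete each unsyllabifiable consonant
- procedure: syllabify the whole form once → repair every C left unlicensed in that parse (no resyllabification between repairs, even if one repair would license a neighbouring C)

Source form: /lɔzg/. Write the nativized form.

Syllabifying with onset maximization leaves /g/ stranded (at most one coda consonant is licensed; onsets are limited to one consonant).
Deleting the stranded consonants removes /g/.

lɔz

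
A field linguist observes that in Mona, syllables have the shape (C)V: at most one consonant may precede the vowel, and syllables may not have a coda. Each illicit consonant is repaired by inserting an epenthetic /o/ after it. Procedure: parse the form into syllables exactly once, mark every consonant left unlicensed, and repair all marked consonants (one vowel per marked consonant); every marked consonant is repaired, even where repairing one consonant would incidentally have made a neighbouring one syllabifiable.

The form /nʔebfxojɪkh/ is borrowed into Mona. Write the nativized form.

The consonants /n/, /b/, /f/, /k/, /h/ cannot be parsed into a legal (C)V syllable (no codas are permitted; onsets are limited to one consonant).
Each unlicensed consonant becomes the onset of a new syllable: /n/ → /no/, /b/ → /bo/, /f/ → /fo/, /k/ → /ko/, /h/ → /ho/.

noʔebofoxojɪkoho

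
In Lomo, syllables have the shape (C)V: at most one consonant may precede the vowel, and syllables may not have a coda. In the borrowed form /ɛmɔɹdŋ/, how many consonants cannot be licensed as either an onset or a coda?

Under (C)V, the unsyllabifiable consonants are /ɹ/, /d/, /ŋ/ (no codas are permitted; onsets are limited to one consonant).

3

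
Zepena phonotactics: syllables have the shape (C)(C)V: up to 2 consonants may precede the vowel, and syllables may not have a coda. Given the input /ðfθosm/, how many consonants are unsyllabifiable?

Under (C)(C)V, the unsyllabifiable consonants are /ð/, /s/, /m/ (no codas are permitted; onsets may contain at most 2 consonants).

3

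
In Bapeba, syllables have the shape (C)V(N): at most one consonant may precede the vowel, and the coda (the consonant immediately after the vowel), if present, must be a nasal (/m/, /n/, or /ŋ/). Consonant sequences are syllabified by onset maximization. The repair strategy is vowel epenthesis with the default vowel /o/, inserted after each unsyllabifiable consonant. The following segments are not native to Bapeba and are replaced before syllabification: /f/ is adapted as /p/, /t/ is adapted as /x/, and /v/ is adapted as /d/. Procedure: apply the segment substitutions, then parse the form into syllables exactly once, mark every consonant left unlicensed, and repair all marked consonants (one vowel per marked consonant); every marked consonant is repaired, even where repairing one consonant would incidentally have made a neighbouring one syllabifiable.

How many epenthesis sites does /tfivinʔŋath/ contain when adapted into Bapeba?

After substitution the input is /xpidinʔŋaxh/.
The unsyllabifiable consonants are /x/, /ʔ/, /x/, /h/; each receives one epenthetic vowel.

4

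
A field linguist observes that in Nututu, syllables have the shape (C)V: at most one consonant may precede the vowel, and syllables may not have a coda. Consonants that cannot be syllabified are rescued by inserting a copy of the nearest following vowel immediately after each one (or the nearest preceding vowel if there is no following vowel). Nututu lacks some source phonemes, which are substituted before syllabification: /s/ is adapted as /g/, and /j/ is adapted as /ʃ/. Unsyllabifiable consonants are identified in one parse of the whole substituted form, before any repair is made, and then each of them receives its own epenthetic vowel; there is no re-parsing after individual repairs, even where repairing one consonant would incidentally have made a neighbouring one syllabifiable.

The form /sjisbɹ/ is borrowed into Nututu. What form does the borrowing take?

giʃigibiɹi

Substitution: /s/ → /g/, /j/ → /ʃ/, giving /gʃigbɹ/.
Syllabifying with onset maximization leaves /g/, /g/, /b/, /ɹ/ stranded (no codas are permitted; onsets are limited to one consonant).
Inserting the epenthetic vowel yields /g/ → /gi/, /g/ → /gi/, /b/ → /bi/, /ɹ/ → /ɹi/.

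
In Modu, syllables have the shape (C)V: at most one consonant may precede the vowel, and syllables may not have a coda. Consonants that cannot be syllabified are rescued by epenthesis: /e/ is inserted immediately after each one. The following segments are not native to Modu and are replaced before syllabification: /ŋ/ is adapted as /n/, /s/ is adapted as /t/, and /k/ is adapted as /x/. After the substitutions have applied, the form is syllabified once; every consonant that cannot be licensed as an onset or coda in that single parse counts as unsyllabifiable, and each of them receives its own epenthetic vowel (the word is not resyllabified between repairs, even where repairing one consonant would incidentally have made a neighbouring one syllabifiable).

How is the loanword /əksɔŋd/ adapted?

əxetɔnede

Substitution: /k/ → /x/, /s/ → /t/, /ŋ/ → /n/, giving /əxtɔnd/.
Under (C)V, the unsyllabifiable consonants are /x/, /n/, /d/ (no codas are permitted; onsets are limited to one consonant).
Epenthesis after each stranded consonant: /x/ → /xe/, /n/ → /ne/, /d/ → /de/.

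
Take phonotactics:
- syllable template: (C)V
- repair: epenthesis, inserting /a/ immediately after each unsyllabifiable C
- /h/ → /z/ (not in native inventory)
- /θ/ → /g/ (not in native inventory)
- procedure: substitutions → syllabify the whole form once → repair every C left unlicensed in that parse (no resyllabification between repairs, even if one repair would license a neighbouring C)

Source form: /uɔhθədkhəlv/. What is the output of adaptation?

Substitution: /h/ → /z/, /θ/ → /g/, giving /uɔzgədkzəlv/.
The consonants /z/, /d/, /k/, /l/, /v/ cannot be parsed into a legal (C)V syllable (no codas are permitted; onsets are limited to one consonant).
Inserting the epenthetic vowel yields /z/ → /za/, /d/ → /da/, /k/ → /ka/, /l/ → /la/, /v/ → /va/.

uɔzagədakazəlava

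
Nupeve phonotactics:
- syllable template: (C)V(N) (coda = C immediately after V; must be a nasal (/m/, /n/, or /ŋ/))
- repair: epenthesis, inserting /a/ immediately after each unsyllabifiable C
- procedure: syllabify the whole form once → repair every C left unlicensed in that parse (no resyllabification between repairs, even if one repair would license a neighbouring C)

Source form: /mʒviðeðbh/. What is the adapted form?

maʒaviðeðabaha

Under (C)V(N), the unsyllabifiable consonants are /m/, /ʒ/, /ð/, /b/, /h/ (only a nasal (/m/, /n/, or /ŋ/) is licensed in coda position; onsets are limited to one consonant).
Inserting the epenthetic vowel yields /m/ → /ma/, /ʒ/ → /ʒa/, /ð/ → /ða/, /b/ → /ba/, /h/ → /ha/.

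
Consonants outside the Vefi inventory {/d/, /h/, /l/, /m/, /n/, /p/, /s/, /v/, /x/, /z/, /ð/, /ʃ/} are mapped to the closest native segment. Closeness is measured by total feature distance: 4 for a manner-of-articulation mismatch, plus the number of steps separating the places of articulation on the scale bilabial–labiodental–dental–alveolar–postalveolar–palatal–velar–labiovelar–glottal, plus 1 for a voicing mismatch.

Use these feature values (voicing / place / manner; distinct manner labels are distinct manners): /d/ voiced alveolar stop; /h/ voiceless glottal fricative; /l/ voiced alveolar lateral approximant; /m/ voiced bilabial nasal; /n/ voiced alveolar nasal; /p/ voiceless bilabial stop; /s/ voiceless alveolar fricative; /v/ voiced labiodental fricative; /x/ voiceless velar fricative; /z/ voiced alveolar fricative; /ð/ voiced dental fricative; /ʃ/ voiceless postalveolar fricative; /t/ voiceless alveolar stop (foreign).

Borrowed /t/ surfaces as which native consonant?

d

/d/ is closest: same manner (stop), place distance 0 (alveolar→alveolar), voicing differs (+1); total 1. Next closest is /p/ at distance 3.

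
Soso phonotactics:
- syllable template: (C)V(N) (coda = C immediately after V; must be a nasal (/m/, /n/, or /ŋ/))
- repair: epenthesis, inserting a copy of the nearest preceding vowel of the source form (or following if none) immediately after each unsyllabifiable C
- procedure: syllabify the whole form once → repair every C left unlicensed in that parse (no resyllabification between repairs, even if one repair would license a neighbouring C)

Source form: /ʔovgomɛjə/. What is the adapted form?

The consonants /v/ cannot be parsed into a legal (C)V(N) syllable (only a nasal (/m/, /n/, or /ŋ/) is licensed in coda position; onsets are limited to one consonant).
Each unlicensed consonant becomes the onset of a new syllable: /v/ → /vo/.

ʔovogomɛjə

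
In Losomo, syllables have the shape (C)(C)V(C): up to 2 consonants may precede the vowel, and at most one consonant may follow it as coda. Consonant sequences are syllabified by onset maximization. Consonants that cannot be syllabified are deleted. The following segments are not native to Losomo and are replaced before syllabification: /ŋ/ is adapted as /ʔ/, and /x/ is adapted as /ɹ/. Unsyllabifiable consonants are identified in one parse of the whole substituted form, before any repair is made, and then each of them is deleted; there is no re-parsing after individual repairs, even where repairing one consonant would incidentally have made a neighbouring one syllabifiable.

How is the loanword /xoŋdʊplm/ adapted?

Substitution: /x/ → /ɹ/, /ŋ/ → /ʔ/, giving /ɹoʔdʊplm/.
The consonants /l/, /m/ cannot be parsed into a legal (C)(C)V(C) syllable (at most one coda consonant is licensed; onsets may contain at most 2 consonants).
Each unlicensed consonant is deleted: /l/, /m/.

ɹoʔdʊp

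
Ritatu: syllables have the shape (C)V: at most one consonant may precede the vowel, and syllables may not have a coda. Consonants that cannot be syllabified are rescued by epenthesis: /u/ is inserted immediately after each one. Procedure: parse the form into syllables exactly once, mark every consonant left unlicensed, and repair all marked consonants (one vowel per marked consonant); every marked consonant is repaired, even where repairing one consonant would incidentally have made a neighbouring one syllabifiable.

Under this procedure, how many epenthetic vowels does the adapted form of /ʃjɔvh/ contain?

3

The unsyllabifiable consonants are /ʃ/, /v/, /h/; each receives one epenthetic vowel.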